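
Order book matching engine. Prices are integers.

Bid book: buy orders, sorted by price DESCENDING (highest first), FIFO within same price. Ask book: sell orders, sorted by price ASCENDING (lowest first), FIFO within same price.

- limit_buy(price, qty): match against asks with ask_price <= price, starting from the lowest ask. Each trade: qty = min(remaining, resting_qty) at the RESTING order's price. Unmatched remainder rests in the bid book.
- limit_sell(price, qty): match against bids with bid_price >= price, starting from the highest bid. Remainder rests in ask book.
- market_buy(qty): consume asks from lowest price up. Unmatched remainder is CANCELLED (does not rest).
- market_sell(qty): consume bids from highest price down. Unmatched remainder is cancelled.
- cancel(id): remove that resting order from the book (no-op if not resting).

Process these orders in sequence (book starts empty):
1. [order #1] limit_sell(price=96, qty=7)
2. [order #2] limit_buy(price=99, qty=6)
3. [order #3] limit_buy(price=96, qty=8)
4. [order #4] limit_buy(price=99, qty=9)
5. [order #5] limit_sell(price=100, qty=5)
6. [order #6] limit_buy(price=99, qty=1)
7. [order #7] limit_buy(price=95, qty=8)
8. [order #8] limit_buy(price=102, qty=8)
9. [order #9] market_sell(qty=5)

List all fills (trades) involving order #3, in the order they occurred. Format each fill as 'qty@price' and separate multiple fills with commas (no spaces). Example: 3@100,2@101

After op 1 [order #1] limit_sell(price=96, qty=7): fills=none; bids=[-] asks=[#1:7@96]
After op 2 [order #2] limit_buy(price=99, qty=6): fills=#2x#1:6@96; bids=[-] asks=[#1:1@96]
After op 3 [order #3] limit_buy(price=96, qty=8): fills=#3x#1:1@96; bids=[#3:7@96] asks=[-]
After op 4 [order #4] limit_buy(price=99, qty=9): fills=none; bids=[#4:9@99 #3:7@96] asks=[-]
After op 5 [order #5] limit_sell(price=100, qty=5): fills=none; bids=[#4:9@99 #3:7@96] asks=[#5:5@100]
After op 6 [order #6] limit_buy(price=99, qty=1): fills=none; bids=[#4:9@99 #6:1@99 #3:7@96] asks=[#5:5@100]
After op 7 [order #7] limit_buy(price=95, qty=8): fills=none; bids=[#4:9@99 #6:1@99 #3:7@96 #7:8@95] asks=[#5:5@100]
After op 8 [order #8] limit_buy(price=102, qty=8): fills=#8x#5:5@100; bids=[#8:3@102 #4:9@99 #6:1@99 #3:7@96 #7:8@95] asks=[-]
After op 9 [order #9] market_sell(qty=5): fills=#8x#9:3@102 #4x#9:2@99; bids=[#4:7@99 #6:1@99 #3:7@96 #7:8@95] asks=[-]

Answer: 1@96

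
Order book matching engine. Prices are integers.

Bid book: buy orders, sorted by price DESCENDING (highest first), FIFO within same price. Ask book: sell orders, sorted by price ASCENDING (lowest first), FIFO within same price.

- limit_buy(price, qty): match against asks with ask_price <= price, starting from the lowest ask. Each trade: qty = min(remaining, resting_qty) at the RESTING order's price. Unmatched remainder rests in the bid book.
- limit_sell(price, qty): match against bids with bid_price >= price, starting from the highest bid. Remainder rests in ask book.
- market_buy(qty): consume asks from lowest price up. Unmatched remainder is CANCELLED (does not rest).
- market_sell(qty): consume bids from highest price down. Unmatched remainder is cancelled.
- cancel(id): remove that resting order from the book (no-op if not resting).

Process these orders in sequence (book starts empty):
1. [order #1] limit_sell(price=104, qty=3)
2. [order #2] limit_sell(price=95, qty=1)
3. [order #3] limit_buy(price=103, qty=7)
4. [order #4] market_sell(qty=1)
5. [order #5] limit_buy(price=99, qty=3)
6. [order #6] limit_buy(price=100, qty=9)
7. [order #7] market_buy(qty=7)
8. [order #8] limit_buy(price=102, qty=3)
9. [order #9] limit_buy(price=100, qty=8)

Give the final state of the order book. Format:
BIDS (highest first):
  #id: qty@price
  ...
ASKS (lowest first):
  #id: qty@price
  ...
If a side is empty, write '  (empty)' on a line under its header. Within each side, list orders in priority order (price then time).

Answer: BIDS (highest first):
  #3: 5@103
  #8: 3@102
  #6: 9@100
  #9: 8@100
  #5: 3@99
ASKS (lowest first):
  (empty)

Derivation:
After op 1 [order #1] limit_sell(price=104, qty=3): fills=none; bids=[-] asks=[#1:3@104]
After op 2 [order #2] limit_sell(price=95, qty=1): fills=none; bids=[-] asks=[#2:1@95 #1:3@104]
After op 3 [order #3] limit_buy(price=103, qty=7): fills=#3x#2:1@95; bids=[#3:6@103] asks=[#1:3@104]
After op 4 [order #4] market_sell(qty=1): fills=#3x#4:1@103; bids=[#3:5@103] asks=[#1:3@104]
After op 5 [order #5] limit_buy(price=99, qty=3): fills=none; bids=[#3:5@103 #5:3@99] asks=[#1:3@104]
After op 6 [order #6] limit_buy(price=100, qty=9): fills=none; bids=[#3:5@103 #6:9@100 #5:3@99] asks=[#1:3@104]
After op 7 [order #7] market_buy(qty=7): fills=#7x#1:3@104; bids=[#3:5@103 #6:9@100 #5:3@99] asks=[-]
After op 8 [order #8] limit_buy(price=102, qty=3): fills=none; bids=[#3:5@103 #8:3@102 #6:9@100 #5:3@99] asks=[-]
After op 9 [order #9] limit_buy(price=100, qty=8): fills=none; bids=[#3:5@103 #8:3@102 #6:9@100 #9:8@100 #5:3@99] asks=[-]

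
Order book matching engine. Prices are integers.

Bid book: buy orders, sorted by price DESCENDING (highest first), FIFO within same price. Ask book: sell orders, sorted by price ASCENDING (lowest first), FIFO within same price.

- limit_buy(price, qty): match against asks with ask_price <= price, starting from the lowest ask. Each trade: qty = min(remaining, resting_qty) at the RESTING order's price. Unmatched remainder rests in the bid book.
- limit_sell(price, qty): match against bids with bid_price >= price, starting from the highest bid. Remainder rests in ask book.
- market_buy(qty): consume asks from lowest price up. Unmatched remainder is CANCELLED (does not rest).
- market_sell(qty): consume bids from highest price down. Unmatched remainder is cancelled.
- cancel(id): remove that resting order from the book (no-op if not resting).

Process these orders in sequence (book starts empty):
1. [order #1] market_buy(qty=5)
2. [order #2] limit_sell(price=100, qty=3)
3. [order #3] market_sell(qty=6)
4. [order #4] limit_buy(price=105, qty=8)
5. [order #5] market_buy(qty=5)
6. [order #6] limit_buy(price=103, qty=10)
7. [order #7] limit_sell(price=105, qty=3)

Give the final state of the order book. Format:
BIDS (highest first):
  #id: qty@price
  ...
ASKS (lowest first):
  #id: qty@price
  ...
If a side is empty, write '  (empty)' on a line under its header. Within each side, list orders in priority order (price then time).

Answer: BIDS (highest first):
  #4: 2@105
  #6: 10@103
ASKS (lowest first):
  (empty)

Derivation:
After op 1 [order #1] market_buy(qty=5): fills=none; bids=[-] asks=[-]
After op 2 [order #2] limit_sell(price=100, qty=3): fills=none; bids=[-] asks=[#2:3@100]
After op 3 [order #3] market_sell(qty=6): fills=none; bids=[-] asks=[#2:3@100]
After op 4 [order #4] limit_buy(price=105, qty=8): fills=#4x#2:3@100; bids=[#4:5@105] asks=[-]
After op 5 [order #5] market_buy(qty=5): fills=none; bids=[#4:5@105] asks=[-]
After op 6 [order #6] limit_buy(price=103, qty=10): fills=none; bids=[#4:5@105 #6:10@103] asks=[-]
After op 7 [order #7] limit_sell(price=105, qty=3): fills=#4x#7:3@105; bids=[#4:2@105 #6:10@103] asks=[-]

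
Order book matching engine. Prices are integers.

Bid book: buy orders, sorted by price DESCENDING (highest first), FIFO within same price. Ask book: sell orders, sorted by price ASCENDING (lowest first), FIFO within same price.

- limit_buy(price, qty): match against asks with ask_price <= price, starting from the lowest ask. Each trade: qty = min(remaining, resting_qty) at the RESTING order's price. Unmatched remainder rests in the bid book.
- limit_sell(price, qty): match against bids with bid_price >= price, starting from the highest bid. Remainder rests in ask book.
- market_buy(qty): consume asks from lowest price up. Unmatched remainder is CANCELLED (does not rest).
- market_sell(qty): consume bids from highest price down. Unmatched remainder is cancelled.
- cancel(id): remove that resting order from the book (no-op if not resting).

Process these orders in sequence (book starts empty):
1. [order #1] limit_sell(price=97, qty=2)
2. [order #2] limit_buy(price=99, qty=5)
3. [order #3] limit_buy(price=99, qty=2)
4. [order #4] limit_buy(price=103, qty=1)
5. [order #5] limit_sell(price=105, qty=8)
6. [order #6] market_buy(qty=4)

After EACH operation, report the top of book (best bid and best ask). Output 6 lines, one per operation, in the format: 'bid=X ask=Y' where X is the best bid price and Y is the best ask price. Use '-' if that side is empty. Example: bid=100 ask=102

Answer: bid=- ask=97
bid=99 ask=-
bid=99 ask=-
bid=103 ask=-
bid=103 ask=105
bid=103 ask=105

Derivation:
After op 1 [order #1] limit_sell(price=97, qty=2): fills=none; bids=[-] asks=[#1:2@97]
After op 2 [order #2] limit_buy(price=99, qty=5): fills=#2x#1:2@97; bids=[#2:3@99] asks=[-]
After op 3 [order #3] limit_buy(price=99, qty=2): fills=none; bids=[#2:3@99 #3:2@99] asks=[-]
After op 4 [order #4] limit_buy(price=103, qty=1): fills=none; bids=[#4:1@103 #2:3@99 #3:2@99] asks=[-]
After op 5 [order #5] limit_sell(price=105, qty=8): fills=none; bids=[#4:1@103 #2:3@99 #3:2@99] asks=[#5:8@105]
After op 6 [order #6] market_buy(qty=4): fills=#6x#5:4@105; bids=[#4:1@103 #2:3@99 #3:2@99] asks=[#5:4@105]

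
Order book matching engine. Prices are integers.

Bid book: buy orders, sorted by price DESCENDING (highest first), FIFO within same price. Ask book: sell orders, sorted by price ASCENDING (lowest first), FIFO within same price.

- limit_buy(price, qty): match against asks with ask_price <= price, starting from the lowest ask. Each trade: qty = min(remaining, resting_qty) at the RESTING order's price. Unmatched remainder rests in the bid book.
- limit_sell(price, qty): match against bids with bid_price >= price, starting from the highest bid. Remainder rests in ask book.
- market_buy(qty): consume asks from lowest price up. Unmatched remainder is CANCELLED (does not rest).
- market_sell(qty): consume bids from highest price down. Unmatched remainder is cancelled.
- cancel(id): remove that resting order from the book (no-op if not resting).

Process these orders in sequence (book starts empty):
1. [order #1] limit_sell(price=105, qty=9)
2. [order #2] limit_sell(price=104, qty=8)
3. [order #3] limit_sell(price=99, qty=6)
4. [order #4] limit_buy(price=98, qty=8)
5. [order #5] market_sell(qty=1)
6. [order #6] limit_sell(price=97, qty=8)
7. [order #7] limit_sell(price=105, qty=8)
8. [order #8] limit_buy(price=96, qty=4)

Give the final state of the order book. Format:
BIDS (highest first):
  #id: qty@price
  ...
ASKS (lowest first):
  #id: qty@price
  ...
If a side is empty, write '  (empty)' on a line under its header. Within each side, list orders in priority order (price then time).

After op 1 [order #1] limit_sell(price=105, qty=9): fills=none; bids=[-] asks=[#1:9@105]
After op 2 [order #2] limit_sell(price=104, qty=8): fills=none; bids=[-] asks=[#2:8@104 #1:9@105]
After op 3 [order #3] limit_sell(price=99, qty=6): fills=none; bids=[-] asks=[#3:6@99 #2:8@104 #1:9@105]
After op 4 [order #4] limit_buy(price=98, qty=8): fills=none; bids=[#4:8@98] asks=[#3:6@99 #2:8@104 #1:9@105]
After op 5 [order #5] market_sell(qty=1): fills=#4x#5:1@98; bids=[#4:7@98] asks=[#3:6@99 #2:8@104 #1:9@105]
After op 6 [order #6] limit_sell(price=97, qty=8): fills=#4x#6:7@98; bids=[-] asks=[#6:1@97 #3:6@99 #2:8@104 #1:9@105]
After op 7 [order #7] limit_sell(price=105, qty=8): fills=none; bids=[-] asks=[#6:1@97 #3:6@99 #2:8@104 #1:9@105 #7:8@105]
After op 8 [order #8] limit_buy(price=96, qty=4): fills=none; bids=[#8:4@96] asks=[#6:1@97 #3:6@99 #2:8@104 #1:9@105 #7:8@105]

Answer: BIDS (highest first):
  #8: 4@96
ASKS (lowest first):
  #6: 1@97
  #3: 6@99
  #2: 8@104
  #1: 9@105
  #7: 8@105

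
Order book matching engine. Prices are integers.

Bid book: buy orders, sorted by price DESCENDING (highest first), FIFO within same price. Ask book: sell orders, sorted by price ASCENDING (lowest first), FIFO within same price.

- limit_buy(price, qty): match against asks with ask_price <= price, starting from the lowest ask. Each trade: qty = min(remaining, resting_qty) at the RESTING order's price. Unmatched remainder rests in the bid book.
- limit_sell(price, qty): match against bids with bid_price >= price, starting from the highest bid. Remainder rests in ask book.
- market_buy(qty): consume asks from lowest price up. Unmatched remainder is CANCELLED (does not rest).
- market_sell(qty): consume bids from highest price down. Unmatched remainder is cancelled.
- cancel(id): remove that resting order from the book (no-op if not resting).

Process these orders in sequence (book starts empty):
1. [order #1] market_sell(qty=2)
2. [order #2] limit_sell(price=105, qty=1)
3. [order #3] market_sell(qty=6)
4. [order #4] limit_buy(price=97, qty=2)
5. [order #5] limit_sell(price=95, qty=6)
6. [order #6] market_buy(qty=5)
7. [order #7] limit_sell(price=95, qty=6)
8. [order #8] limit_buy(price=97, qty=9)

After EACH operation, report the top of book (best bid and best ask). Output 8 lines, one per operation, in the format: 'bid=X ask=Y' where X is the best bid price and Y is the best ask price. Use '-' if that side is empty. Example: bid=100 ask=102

After op 1 [order #1] market_sell(qty=2): fills=none; bids=[-] asks=[-]
After op 2 [order #2] limit_sell(price=105, qty=1): fills=none; bids=[-] asks=[#2:1@105]
After op 3 [order #3] market_sell(qty=6): fills=none; bids=[-] asks=[#2:1@105]
After op 4 [order #4] limit_buy(price=97, qty=2): fills=none; bids=[#4:2@97] asks=[#2:1@105]
After op 5 [order #5] limit_sell(price=95, qty=6): fills=#4x#5:2@97; bids=[-] asks=[#5:4@95 #2:1@105]
After op 6 [order #6] market_buy(qty=5): fills=#6x#5:4@95 #6x#2:1@105; bids=[-] asks=[-]
After op 7 [order #7] limit_sell(price=95, qty=6): fills=none; bids=[-] asks=[#7:6@95]
After op 8 [order #8] limit_buy(price=97, qty=9): fills=#8x#7:6@95; bids=[#8:3@97] asks=[-]

Answer: bid=- ask=-
bid=- ask=105
bid=- ask=105
bid=97 ask=105
bid=- ask=95
bid=- ask=-
bid=- ask=95
bid=97 ask=-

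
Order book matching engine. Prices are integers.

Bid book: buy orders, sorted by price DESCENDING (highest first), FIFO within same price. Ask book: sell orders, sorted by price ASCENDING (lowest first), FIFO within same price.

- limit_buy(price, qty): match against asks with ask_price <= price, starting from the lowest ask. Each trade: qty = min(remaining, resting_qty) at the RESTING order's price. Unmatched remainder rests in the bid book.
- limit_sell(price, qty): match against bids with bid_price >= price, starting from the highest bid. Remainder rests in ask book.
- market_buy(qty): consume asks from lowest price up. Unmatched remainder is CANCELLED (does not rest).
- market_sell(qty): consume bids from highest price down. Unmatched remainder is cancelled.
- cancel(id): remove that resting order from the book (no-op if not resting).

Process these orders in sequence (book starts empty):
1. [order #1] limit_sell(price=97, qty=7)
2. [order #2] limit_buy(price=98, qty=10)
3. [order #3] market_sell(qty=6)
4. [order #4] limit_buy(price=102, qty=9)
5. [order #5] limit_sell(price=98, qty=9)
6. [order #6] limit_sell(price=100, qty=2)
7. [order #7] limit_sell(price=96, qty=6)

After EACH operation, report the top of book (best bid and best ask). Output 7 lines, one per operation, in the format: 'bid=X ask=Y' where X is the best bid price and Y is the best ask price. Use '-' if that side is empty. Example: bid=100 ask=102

After op 1 [order #1] limit_sell(price=97, qty=7): fills=none; bids=[-] asks=[#1:7@97]
After op 2 [order #2] limit_buy(price=98, qty=10): fills=#2x#1:7@97; bids=[#2:3@98] asks=[-]
After op 3 [order #3] market_sell(qty=6): fills=#2x#3:3@98; bids=[-] asks=[-]
After op 4 [order #4] limit_buy(price=102, qty=9): fills=none; bids=[#4:9@102] asks=[-]
After op 5 [order #5] limit_sell(price=98, qty=9): fills=#4x#5:9@102; bids=[-] asks=[-]
After op 6 [order #6] limit_sell(price=100, qty=2): fills=none; bids=[-] asks=[#6:2@100]
After op 7 [order #7] limit_sell(price=96, qty=6): fills=none; bids=[-] asks=[#7:6@96 #6:2@100]

Answer: bid=- ask=97
bid=98 ask=-
bid=- ask=-
bid=102 ask=-
bid=- ask=-
bid=- ask=100
bid=- ask=96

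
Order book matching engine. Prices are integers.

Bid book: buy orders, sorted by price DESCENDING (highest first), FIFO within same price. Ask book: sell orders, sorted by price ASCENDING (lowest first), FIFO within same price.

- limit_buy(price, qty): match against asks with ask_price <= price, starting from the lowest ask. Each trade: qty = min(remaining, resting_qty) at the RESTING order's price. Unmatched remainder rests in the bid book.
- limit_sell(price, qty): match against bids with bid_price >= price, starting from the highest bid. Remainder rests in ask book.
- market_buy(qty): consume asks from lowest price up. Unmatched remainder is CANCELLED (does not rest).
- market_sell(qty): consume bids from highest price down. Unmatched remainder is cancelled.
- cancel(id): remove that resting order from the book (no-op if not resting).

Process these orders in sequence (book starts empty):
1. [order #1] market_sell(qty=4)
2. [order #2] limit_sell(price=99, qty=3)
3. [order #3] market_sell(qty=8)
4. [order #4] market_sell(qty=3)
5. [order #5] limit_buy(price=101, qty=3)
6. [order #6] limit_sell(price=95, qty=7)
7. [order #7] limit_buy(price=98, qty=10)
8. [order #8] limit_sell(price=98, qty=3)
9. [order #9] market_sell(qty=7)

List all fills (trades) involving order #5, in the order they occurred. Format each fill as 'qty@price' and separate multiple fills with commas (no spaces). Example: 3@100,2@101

After op 1 [order #1] market_sell(qty=4): fills=none; bids=[-] asks=[-]
After op 2 [order #2] limit_sell(price=99, qty=3): fills=none; bids=[-] asks=[#2:3@99]
After op 3 [order #3] market_sell(qty=8): fills=none; bids=[-] asks=[#2:3@99]
After op 4 [order #4] market_sell(qty=3): fills=none; bids=[-] asks=[#2:3@99]
After op 5 [order #5] limit_buy(price=101, qty=3): fills=#5x#2:3@99; bids=[-] asks=[-]
After op 6 [order #6] limit_sell(price=95, qty=7): fills=none; bids=[-] asks=[#6:7@95]
After op 7 [order #7] limit_buy(price=98, qty=10): fills=#7x#6:7@95; bids=[#7:3@98] asks=[-]
After op 8 [order #8] limit_sell(price=98, qty=3): fills=#7x#8:3@98; bids=[-] asks=[-]
After op 9 [order #9] market_sell(qty=7): fills=none; bids=[-] asks=[-]

Answer: 3@99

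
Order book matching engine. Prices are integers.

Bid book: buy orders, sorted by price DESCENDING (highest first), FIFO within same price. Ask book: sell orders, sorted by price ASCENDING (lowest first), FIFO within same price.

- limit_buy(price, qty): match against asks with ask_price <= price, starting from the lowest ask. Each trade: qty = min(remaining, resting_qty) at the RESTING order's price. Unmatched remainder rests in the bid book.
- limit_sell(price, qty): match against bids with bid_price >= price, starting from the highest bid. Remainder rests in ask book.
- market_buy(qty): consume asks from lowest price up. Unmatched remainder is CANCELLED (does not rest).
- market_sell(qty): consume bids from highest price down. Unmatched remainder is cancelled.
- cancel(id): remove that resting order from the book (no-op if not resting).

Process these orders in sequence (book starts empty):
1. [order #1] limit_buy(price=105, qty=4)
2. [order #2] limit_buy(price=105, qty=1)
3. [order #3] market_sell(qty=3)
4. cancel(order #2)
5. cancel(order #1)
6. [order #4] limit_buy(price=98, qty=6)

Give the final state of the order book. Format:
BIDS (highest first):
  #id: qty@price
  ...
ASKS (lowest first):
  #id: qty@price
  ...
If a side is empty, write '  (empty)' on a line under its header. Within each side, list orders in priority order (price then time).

After op 1 [order #1] limit_buy(price=105, qty=4): fills=none; bids=[#1:4@105] asks=[-]
After op 2 [order #2] limit_buy(price=105, qty=1): fills=none; bids=[#1:4@105 #2:1@105] asks=[-]
After op 3 [order #3] market_sell(qty=3): fills=#1x#3:3@105; bids=[#1:1@105 #2:1@105] asks=[-]
After op 4 cancel(order #2): fills=none; bids=[#1:1@105] asks=[-]
After op 5 cancel(order #1): fills=none; bids=[-] asks=[-]
After op 6 [order #4] limit_buy(price=98, qty=6): fills=none; bids=[#4:6@98] asks=[-]

Answer: BIDS (highest first):
  #4: 6@98
ASKS (lowest first):
  (empty)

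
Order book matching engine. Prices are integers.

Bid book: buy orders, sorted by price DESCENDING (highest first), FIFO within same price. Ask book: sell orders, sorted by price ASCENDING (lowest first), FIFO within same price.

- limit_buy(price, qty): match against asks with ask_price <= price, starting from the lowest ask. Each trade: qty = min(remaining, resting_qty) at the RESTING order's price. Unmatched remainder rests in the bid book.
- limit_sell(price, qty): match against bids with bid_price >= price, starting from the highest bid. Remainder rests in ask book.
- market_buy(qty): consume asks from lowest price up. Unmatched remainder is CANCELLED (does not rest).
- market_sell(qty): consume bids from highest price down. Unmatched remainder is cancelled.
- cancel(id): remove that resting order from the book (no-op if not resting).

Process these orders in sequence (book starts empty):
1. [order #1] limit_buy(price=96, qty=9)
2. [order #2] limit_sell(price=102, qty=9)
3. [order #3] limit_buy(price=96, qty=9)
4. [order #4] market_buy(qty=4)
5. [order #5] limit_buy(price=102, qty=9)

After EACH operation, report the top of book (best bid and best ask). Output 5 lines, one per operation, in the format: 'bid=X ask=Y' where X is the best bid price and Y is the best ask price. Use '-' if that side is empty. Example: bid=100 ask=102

After op 1 [order #1] limit_buy(price=96, qty=9): fills=none; bids=[#1:9@96] asks=[-]
After op 2 [order #2] limit_sell(price=102, qty=9): fills=none; bids=[#1:9@96] asks=[#2:9@102]
After op 3 [order #3] limit_buy(price=96, qty=9): fills=none; bids=[#1:9@96 #3:9@96] asks=[#2:9@102]
After op 4 [order #4] market_buy(qty=4): fills=#4x#2:4@102; bids=[#1:9@96 #3:9@96] asks=[#2:5@102]
After op 5 [order #5] limit_buy(price=102, qty=9): fills=#5x#2:5@102; bids=[#5:4@102 #1:9@96 #3:9@96] asks=[-]

Answer: bid=96 ask=-
bid=96 ask=102
bid=96 ask=102
bid=96 ask=102
bid=102 ask=-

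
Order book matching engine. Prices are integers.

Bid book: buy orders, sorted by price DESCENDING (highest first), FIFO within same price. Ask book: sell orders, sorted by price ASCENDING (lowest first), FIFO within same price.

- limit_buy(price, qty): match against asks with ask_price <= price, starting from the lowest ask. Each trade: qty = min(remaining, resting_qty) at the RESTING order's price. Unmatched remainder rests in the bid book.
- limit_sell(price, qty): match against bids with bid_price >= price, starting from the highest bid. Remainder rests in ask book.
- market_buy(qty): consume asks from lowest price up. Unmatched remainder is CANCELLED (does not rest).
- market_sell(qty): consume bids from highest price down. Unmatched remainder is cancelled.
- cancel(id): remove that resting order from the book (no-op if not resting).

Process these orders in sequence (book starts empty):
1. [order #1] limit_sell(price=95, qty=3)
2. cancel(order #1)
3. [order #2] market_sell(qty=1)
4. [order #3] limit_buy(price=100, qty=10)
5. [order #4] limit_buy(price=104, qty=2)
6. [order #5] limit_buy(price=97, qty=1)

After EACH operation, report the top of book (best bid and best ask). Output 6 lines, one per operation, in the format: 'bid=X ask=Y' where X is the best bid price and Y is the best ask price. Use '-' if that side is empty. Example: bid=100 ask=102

After op 1 [order #1] limit_sell(price=95, qty=3): fills=none; bids=[-] asks=[#1:3@95]
After op 2 cancel(order #1): fills=none; bids=[-] asks=[-]
After op 3 [order #2] market_sell(qty=1): fills=none; bids=[-] asks=[-]
After op 4 [order #3] limit_buy(price=100, qty=10): fills=none; bids=[#3:10@100] asks=[-]
After op 5 [order #4] limit_buy(price=104, qty=2): fills=none; bids=[#4:2@104 #3:10@100] asks=[-]
After op 6 [order #5] limit_buy(price=97, qty=1): fills=none; bids=[#4:2@104 #3:10@100 #5:1@97] asks=[-]

Answer: bid=- ask=95
bid=- ask=-
bid=- ask=-
bid=100 ask=-
bid=104 ask=-
bid=104 ask=-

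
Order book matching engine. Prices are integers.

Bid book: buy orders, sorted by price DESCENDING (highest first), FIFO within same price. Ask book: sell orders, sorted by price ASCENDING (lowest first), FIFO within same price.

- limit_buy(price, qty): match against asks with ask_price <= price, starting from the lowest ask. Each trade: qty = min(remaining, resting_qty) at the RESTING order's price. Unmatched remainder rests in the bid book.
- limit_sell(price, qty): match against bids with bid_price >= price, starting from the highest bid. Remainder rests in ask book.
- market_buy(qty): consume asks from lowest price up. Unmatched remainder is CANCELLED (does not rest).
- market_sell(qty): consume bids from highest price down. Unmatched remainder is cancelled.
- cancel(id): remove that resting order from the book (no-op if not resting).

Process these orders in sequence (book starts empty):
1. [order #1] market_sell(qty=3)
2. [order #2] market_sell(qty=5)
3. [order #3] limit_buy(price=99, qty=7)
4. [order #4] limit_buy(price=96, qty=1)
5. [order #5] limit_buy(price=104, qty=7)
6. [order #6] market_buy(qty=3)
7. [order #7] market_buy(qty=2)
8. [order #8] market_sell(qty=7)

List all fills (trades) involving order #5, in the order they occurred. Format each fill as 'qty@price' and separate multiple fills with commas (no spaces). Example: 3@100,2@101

After op 1 [order #1] market_sell(qty=3): fills=none; bids=[-] asks=[-]
After op 2 [order #2] market_sell(qty=5): fills=none; bids=[-] asks=[-]
After op 3 [order #3] limit_buy(price=99, qty=7): fills=none; bids=[#3:7@99] asks=[-]
After op 4 [order #4] limit_buy(price=96, qty=1): fills=none; bids=[#3:7@99 #4:1@96] asks=[-]
After op 5 [order #5] limit_buy(price=104, qty=7): fills=none; bids=[#5:7@104 #3:7@99 #4:1@96] asks=[-]
After op 6 [order #6] market_buy(qty=3): fills=none; bids=[#5:7@104 #3:7@99 #4:1@96] asks=[-]
After op 7 [order #7] market_buy(qty=2): fills=none; bids=[#5:7@104 #3:7@99 #4:1@96] asks=[-]
After op 8 [order #8] market_sell(qty=7): fills=#5x#8:7@104; bids=[#3:7@99 #4:1@96] asks=[-]

Answer: 7@104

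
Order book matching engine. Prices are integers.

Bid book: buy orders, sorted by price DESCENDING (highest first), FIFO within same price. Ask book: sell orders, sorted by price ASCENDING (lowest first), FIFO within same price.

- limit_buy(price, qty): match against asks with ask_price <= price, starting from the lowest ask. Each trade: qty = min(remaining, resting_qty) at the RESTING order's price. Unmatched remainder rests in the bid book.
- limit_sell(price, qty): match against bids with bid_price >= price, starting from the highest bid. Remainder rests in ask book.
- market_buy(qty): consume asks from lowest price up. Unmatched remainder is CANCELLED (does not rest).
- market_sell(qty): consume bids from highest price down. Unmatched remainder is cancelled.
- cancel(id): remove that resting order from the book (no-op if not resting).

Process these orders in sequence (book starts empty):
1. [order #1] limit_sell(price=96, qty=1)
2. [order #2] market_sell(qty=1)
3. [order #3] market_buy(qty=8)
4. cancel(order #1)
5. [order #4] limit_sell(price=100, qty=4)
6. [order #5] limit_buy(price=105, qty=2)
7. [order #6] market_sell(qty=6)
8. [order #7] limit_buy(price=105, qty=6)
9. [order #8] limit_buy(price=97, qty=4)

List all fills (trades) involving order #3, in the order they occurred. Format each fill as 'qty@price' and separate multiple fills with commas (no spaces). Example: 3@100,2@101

After op 1 [order #1] limit_sell(price=96, qty=1): fills=none; bids=[-] asks=[#1:1@96]
After op 2 [order #2] market_sell(qty=1): fills=none; bids=[-] asks=[#1:1@96]
After op 3 [order #3] market_buy(qty=8): fills=#3x#1:1@96; bids=[-] asks=[-]
After op 4 cancel(order #1): fills=none; bids=[-] asks=[-]
After op 5 [order #4] limit_sell(price=100, qty=4): fills=none; bids=[-] asks=[#4:4@100]
After op 6 [order #5] limit_buy(price=105, qty=2): fills=#5x#4:2@100; bids=[-] asks=[#4:2@100]
After op 7 [order #6] market_sell(qty=6): fills=none; bids=[-] asks=[#4:2@100]
After op 8 [order #7] limit_buy(price=105, qty=6): fills=#7x#4:2@100; bids=[#7:4@105] asks=[-]
After op 9 [order #8] limit_buy(price=97, qty=4): fills=none; bids=[#7:4@105 #8:4@97] asks=[-]

Answer: 1@96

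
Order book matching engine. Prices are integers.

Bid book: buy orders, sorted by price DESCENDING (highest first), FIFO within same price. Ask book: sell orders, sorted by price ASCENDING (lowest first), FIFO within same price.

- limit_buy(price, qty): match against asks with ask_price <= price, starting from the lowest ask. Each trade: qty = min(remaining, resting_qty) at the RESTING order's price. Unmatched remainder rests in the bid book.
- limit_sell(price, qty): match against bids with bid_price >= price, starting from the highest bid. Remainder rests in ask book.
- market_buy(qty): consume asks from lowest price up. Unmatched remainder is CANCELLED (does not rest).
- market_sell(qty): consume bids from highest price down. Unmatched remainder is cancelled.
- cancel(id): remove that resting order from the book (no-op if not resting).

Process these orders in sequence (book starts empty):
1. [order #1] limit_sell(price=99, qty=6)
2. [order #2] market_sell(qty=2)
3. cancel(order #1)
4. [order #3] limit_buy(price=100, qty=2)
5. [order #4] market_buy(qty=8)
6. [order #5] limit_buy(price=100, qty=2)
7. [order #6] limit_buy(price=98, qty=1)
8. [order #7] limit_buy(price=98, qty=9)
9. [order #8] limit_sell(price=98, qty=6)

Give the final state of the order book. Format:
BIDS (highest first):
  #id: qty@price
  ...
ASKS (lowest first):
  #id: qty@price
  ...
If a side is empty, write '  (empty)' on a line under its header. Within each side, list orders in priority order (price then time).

After op 1 [order #1] limit_sell(price=99, qty=6): fills=none; bids=[-] asks=[#1:6@99]
After op 2 [order #2] market_sell(qty=2): fills=none; bids=[-] asks=[#1:6@99]
After op 3 cancel(order #1): fills=none; bids=[-] asks=[-]
After op 4 [order #3] limit_buy(price=100, qty=2): fills=none; bids=[#3:2@100] asks=[-]
After op 5 [order #4] market_buy(qty=8): fills=none; bids=[#3:2@100] asks=[-]
After op 6 [order #5] limit_buy(price=100, qty=2): fills=none; bids=[#3:2@100 #5:2@100] asks=[-]
After op 7 [order #6] limit_buy(price=98, qty=1): fills=none; bids=[#3:2@100 #5:2@100 #6:1@98] asks=[-]
After op 8 [order #7] limit_buy(price=98, qty=9): fills=none; bids=[#3:2@100 #5:2@100 #6:1@98 #7:9@98] asks=[-]
After op 9 [order #8] limit_sell(price=98, qty=6): fills=#3x#8:2@100 #5x#8:2@100 #6x#8:1@98 #7x#8:1@98; bids=[#7:8@98] asks=[-]

Answer: BIDS (highest first):
  #7: 8@98
ASKS (lowest first):
  (empty)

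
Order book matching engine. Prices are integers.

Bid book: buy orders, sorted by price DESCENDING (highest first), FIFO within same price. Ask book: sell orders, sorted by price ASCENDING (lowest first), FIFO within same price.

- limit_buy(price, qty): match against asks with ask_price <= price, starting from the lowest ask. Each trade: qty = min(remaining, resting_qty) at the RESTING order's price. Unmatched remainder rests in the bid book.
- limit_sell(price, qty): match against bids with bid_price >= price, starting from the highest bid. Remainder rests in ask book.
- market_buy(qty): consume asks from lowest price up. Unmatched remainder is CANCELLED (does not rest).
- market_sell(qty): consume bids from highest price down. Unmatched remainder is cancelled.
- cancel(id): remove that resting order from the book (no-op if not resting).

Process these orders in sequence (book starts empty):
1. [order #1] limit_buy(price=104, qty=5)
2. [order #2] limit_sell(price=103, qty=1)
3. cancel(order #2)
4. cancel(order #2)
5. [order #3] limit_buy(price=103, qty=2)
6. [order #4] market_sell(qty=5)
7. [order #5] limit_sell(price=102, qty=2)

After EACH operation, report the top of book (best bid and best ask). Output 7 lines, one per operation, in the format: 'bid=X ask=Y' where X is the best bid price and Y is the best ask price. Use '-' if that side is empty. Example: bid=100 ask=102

Answer: bid=104 ask=-
bid=104 ask=-
bid=104 ask=-
bid=104 ask=-
bid=104 ask=-
bid=103 ask=-
bid=- ask=102

Derivation:
After op 1 [order #1] limit_buy(price=104, qty=5): fills=none; bids=[#1:5@104] asks=[-]
After op 2 [order #2] limit_sell(price=103, qty=1): fills=#1x#2:1@104; bids=[#1:4@104] asks=[-]
After op 3 cancel(order #2): fills=none; bids=[#1:4@104] asks=[-]
After op 4 cancel(order #2): fills=none; bids=[#1:4@104] asks=[-]
After op 5 [order #3] limit_buy(price=103, qty=2): fills=none; bids=[#1:4@104 #3:2@103] asks=[-]
After op 6 [order #4] market_sell(qty=5): fills=#1x#4:4@104 #3x#4:1@103; bids=[#3:1@103] asks=[-]
After op 7 [order #5] limit_sell(price=102, qty=2): fills=#3x#5:1@103; bids=[-] asks=[#5:1@102]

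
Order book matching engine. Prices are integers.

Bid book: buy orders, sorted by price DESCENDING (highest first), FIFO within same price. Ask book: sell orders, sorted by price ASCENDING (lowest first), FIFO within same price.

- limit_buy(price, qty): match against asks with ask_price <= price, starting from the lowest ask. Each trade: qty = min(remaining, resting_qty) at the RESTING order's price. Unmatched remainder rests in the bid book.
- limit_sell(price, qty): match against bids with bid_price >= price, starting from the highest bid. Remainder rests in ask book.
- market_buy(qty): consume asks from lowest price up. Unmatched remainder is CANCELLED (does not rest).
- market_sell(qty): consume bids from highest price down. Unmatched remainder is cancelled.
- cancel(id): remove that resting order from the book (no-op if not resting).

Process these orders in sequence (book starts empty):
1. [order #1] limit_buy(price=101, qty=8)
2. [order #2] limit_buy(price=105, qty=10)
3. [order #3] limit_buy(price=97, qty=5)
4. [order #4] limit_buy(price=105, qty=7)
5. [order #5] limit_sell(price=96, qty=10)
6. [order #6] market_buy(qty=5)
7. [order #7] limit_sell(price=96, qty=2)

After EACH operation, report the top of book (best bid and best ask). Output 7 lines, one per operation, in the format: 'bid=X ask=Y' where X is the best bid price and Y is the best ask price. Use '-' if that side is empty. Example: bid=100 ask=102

After op 1 [order #1] limit_buy(price=101, qty=8): fills=none; bids=[#1:8@101] asks=[-]
After op 2 [order #2] limit_buy(price=105, qty=10): fills=none; bids=[#2:10@105 #1:8@101] asks=[-]
After op 3 [order #3] limit_buy(price=97, qty=5): fills=none; bids=[#2:10@105 #1:8@101 #3:5@97] asks=[-]
After op 4 [order #4] limit_buy(price=105, qty=7): fills=none; bids=[#2:10@105 #4:7@105 #1:8@101 #3:5@97] asks=[-]
After op 5 [order #5] limit_sell(price=96, qty=10): fills=#2x#5:10@105; bids=[#4:7@105 #1:8@101 #3:5@97] asks=[-]
After op 6 [order #6] market_buy(qty=5): fills=none; bids=[#4:7@105 #1:8@101 #3:5@97] asks=[-]
After op 7 [order #7] limit_sell(price=96, qty=2): fills=#4x#7:2@105; bids=[#4:5@105 #1:8@101 #3:5@97] asks=[-]

Answer: bid=101 ask=-
bid=105 ask=-
bid=105 ask=-
bid=105 ask=-
bid=105 ask=-
bid=105 ask=-
bid=105 ask=-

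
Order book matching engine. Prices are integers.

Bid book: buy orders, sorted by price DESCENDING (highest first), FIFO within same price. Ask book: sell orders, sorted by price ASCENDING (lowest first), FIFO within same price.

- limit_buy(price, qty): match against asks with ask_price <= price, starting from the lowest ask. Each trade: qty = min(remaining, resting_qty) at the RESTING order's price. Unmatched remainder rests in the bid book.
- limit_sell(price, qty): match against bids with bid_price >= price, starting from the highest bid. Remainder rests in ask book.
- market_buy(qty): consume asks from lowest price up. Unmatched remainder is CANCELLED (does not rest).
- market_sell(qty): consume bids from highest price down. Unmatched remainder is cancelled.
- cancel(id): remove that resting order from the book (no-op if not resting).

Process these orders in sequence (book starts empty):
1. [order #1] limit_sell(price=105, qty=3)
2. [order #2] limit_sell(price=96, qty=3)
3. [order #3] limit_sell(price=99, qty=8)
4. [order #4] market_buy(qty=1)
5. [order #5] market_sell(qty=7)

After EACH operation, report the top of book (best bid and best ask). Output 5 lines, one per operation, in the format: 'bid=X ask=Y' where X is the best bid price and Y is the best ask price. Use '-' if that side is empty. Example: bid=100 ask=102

Answer: bid=- ask=105
bid=- ask=96
bid=- ask=96
bid=- ask=96
bid=- ask=96

Derivation:
After op 1 [order #1] limit_sell(price=105, qty=3): fills=none; bids=[-] asks=[#1:3@105]
After op 2 [order #2] limit_sell(price=96, qty=3): fills=none; bids=[-] asks=[#2:3@96 #1:3@105]
After op 3 [order #3] limit_sell(price=99, qty=8): fills=none; bids=[-] asks=[#2:3@96 #3:8@99 #1:3@105]
After op 4 [order #4] market_buy(qty=1): fills=#4x#2:1@96; bids=[-] asks=[#2:2@96 #3:8@99 #1:3@105]
After op 5 [order #5] market_sell(qty=7): fills=none; bids=[-] asks=[#2:2@96 #3:8@99 #1:3@105]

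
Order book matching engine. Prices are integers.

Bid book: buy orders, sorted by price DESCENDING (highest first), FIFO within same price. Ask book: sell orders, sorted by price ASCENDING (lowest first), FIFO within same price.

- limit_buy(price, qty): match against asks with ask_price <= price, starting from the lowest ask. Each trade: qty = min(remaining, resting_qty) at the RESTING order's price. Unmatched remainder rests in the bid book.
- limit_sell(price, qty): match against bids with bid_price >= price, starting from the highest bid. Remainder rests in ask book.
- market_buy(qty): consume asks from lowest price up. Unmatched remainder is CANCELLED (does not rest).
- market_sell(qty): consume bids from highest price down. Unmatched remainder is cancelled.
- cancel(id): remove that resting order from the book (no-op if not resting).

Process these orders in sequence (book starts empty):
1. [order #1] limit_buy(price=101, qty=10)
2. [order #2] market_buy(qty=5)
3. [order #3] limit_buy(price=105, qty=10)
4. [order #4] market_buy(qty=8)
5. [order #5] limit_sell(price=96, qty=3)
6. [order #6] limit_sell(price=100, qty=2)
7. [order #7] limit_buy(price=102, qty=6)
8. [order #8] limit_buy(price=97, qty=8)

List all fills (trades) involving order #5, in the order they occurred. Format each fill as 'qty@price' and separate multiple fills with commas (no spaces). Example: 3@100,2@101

After op 1 [order #1] limit_buy(price=101, qty=10): fills=none; bids=[#1:10@101] asks=[-]
After op 2 [order #2] market_buy(qty=5): fills=none; bids=[#1:10@101] asks=[-]
After op 3 [order #3] limit_buy(price=105, qty=10): fills=none; bids=[#3:10@105 #1:10@101] asks=[-]
After op 4 [order #4] market_buy(qty=8): fills=none; bids=[#3:10@105 #1:10@101] asks=[-]
After op 5 [order #5] limit_sell(price=96, qty=3): fills=#3x#5:3@105; bids=[#3:7@105 #1:10@101] asks=[-]
After op 6 [order #6] limit_sell(price=100, qty=2): fills=#3x#6:2@105; bids=[#3:5@105 #1:10@101] asks=[-]
After op 7 [order #7] limit_buy(price=102, qty=6): fills=none; bids=[#3:5@105 #7:6@102 #1:10@101] asks=[-]
After op 8 [order #8] limit_buy(price=97, qty=8): fills=none; bids=[#3:5@105 #7:6@102 #1:10@101 #8:8@97] asks=[-]

Answer: 3@105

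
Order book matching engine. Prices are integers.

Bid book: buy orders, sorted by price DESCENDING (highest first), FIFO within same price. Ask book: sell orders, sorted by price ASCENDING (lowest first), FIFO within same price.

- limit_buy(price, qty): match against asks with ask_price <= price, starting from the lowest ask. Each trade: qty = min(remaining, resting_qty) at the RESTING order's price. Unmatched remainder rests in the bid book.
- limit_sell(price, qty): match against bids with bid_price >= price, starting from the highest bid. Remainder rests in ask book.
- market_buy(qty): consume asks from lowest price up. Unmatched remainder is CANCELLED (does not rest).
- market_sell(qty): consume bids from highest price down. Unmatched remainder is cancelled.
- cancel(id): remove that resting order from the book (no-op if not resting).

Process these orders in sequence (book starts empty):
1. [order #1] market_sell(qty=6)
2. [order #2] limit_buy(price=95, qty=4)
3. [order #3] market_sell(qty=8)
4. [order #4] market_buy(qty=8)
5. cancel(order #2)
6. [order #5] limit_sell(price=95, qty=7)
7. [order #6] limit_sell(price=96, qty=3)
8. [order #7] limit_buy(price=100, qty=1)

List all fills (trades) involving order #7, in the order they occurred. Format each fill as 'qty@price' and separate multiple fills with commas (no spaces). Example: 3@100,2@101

After op 1 [order #1] market_sell(qty=6): fills=none; bids=[-] asks=[-]
After op 2 [order #2] limit_buy(price=95, qty=4): fills=none; bids=[#2:4@95] asks=[-]
After op 3 [order #3] market_sell(qty=8): fills=#2x#3:4@95; bids=[-] asks=[-]
After op 4 [order #4] market_buy(qty=8): fills=none; bids=[-] asks=[-]
After op 5 cancel(order #2): fills=none; bids=[-] asks=[-]
After op 6 [order #5] limit_sell(price=95, qty=7): fills=none; bids=[-] asks=[#5:7@95]
After op 7 [order #6] limit_sell(price=96, qty=3): fills=none; bids=[-] asks=[#5:7@95 #6:3@96]
After op 8 [order #7] limit_buy(price=100, qty=1): fills=#7x#5:1@95; bids=[-] asks=[#5:6@95 #6:3@96]

Answer: 1@95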